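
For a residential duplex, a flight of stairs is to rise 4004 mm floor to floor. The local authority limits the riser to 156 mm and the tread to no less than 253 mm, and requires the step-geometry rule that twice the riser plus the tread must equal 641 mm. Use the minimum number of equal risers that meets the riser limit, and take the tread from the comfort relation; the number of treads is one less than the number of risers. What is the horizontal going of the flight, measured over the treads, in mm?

At most 156 each: 4004/156 = 25.67, giving 26 risers.
Riser R = 4004 / 26 = 154 mm, within the 156 mm limit.
Tread T = 641 − 2 × 154 = 333 mm (≥ 253 mm).
26 risers give 25 treads; going = 25 × 333 = 8325 mm.

8325 mm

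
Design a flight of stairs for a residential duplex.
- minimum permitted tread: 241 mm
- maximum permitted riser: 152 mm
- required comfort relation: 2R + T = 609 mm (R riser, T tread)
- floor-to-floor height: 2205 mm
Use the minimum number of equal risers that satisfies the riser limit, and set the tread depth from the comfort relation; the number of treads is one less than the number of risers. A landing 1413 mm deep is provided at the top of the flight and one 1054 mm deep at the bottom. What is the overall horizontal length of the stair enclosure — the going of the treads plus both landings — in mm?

At most 152 each: 2205/152 = 14.51, giving 15 risers.
Riser R = 2205 / 15 = 147 mm, within the 152 mm limit.
T = 609 − 2·147 = 315 mm, which satisfies the 241 mm minimum.
15 risers give 14 treads; going = 14 × 315 = 4410 mm.
Enclosure = 4410 + 1413 + 1054 = 6877 mm.

6877 mm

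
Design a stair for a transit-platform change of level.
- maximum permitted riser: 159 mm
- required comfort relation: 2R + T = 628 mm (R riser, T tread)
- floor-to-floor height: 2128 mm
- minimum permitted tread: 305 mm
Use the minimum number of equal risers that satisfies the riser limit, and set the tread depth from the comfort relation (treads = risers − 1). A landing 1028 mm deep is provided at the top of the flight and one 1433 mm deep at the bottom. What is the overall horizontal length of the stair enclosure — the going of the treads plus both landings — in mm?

6673 mm

2128 / 159 = 13.384 → round up to 14 risers.
Each riser is 2128/14 = 152 mm (≤ 159 mm).
From 2R + T = 628: T = 628 − 304 = 324 mm.
Treads = 14 − 1 = 13; going = 13 × 324 = 4212 mm.
Enclosure = 4212 + 1028 + 1433 = 6673 mm.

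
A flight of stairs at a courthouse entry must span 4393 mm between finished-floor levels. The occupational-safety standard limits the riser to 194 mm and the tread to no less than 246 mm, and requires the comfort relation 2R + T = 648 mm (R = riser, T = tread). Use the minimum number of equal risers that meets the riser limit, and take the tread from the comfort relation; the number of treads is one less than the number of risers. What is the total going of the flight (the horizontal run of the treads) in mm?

5852 mm

4393 / 194 = 22.644 → round up to 23 risers.
R = 4393 ÷ 23 = 191 mm.
From 2R + T = 648: T = 648 − 382 = 266 mm.
Treads = 23 − 1 = 22; going = 22 × 266 = 5852 mm.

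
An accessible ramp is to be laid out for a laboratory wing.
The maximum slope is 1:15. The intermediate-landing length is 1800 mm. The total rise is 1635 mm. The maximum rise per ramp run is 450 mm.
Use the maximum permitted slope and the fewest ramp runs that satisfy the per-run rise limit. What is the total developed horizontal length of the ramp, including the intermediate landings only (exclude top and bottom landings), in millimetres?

29925 mm

1635 / 450 = 3.63, so 4 ramp runs are needed. That means 3 intermediate landings.
Horizontal run for 1635 mm of rise at 1:15 is 1635 × 15 = 24525 mm.
Intermediate landings: 3 × 1800 = 5400 mm.
Developed length = 24525 + 5400 = 29925 mm.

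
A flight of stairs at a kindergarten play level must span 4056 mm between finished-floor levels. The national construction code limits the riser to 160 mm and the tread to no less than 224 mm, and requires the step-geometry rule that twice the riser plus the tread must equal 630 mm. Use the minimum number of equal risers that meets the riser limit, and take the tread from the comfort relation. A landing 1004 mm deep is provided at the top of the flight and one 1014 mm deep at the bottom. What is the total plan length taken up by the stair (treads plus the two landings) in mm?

At most 160 each: 4056/160 = 25.35, giving 26 risers.
R = 4056 ÷ 26 = 156 mm.
From 2R + T = 630: T = 630 − 312 = 318 mm.
Going = (26 − 1) × 318 = 7950 mm.
Add landings: 7950 + 1004 + 1014 = 9968 mm.

9968 mm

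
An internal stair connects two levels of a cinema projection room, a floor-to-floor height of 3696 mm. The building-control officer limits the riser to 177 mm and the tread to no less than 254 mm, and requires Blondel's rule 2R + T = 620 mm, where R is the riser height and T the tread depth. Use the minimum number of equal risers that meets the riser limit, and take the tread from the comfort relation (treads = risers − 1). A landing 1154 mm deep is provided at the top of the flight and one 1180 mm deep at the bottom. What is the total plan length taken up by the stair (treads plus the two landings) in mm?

7694 mm

At most 177 each: 3696/177 = 20.88, giving 21 risers.
Each riser is 3696/21 = 176 mm (≤ 177 mm).
From 2R + T = 620: T = 620 − 352 = 268 mm.
21 risers give 20 treads; going = 20 × 268 = 5360 mm.
Add landings: 5360 + 1154 + 1180 = 7694 mm.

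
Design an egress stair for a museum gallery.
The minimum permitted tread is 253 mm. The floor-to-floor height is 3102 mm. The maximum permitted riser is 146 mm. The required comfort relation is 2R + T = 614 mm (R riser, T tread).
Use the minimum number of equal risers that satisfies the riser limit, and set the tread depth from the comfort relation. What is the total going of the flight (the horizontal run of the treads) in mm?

6972 mm

At most 146 each: 3102/146 = 21.25, giving 22 risers.
Riser R = 3102 / 22 = 141 mm, within the 146 mm limit.
Tread T = 614 − 2 × 141 = 332 mm (≥ 253 mm).
22 risers give 21 treads; going = 21 × 332 = 6972 mm.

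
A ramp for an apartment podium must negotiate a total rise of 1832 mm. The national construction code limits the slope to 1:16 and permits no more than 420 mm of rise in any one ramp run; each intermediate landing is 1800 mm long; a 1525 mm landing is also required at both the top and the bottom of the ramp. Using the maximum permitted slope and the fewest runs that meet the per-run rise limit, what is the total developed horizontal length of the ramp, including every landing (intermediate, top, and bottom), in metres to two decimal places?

⌈1832/420⌉ = 5 ramp runs. That means 4 intermediate landings.
Horizontal run for 1832 mm of rise at 1:16 is 1832 × 16 = 29312 mm.
4 intermediate landings contribute 4 × 1800 = 7200 mm.
Top and bottom landings: 2 × 1525 = 3050 mm.
Total = 29312 + 7200 + 3050 = 39562 mm.
= 39.56 m.

39.56 m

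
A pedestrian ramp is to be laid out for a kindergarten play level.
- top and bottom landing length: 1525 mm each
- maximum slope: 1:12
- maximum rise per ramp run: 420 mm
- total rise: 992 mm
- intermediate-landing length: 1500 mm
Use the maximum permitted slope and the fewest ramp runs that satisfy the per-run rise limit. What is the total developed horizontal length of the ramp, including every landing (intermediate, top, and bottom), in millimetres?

992 / 420 = 2.36, so 3 ramp runs are needed. That means 2 intermediate landings.
Horizontal run for 992 mm of rise at 1:12 is 992 × 12 = 11904 mm.
Intermediate landings: 2 × 1500 = 3000 mm.
Top and bottom landings: 2 × 1525 = 3050 mm.
Total = 11904 + 3000 + 3050 = 17954 mm.

17954 mm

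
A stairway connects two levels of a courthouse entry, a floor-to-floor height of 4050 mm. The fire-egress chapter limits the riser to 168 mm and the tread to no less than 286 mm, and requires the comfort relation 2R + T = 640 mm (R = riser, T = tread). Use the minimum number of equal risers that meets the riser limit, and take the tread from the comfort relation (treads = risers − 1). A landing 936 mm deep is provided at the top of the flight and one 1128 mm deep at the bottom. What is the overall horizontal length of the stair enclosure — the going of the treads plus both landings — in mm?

4050 / 168 = 24.107 → round up to 25 risers.
R = 4050 ÷ 25 = 162 mm.
T = 640 − 2·162 = 316 mm, which satisfies the 286 mm minimum.
Going = (25 − 1) × 316 = 7584 mm.
Enclosure = 7584 + 936 + 1128 = 9648 mm.

9648 mm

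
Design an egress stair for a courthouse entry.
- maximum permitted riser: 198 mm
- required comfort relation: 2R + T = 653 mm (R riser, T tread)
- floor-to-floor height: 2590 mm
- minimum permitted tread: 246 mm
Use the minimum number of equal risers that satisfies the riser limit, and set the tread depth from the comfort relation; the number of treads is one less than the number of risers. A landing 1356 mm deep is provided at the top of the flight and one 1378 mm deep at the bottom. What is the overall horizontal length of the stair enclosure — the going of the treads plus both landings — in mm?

At most 198 each: 2590/198 = 13.08, giving 14 risers.
Riser R = 2590 / 14 = 185 mm, within the 198 mm limit.
T = 653 − 2·185 = 283 mm, which satisfies the 246 mm minimum.
Treads = 14 − 1 = 13; going = 13 × 283 = 3679 mm.
Enclosure = 3679 + 1356 + 1378 = 6413 mm.

6413 mm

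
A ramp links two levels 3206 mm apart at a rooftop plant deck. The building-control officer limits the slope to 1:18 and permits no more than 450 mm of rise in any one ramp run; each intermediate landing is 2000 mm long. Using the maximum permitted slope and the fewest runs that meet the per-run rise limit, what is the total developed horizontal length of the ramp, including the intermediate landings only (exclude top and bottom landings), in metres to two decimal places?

71.71 m

3206 / 450 = 7.124 → round up to 8 ramp runs. That means 7 intermediate landings.
Horizontal run for 3206 mm of rise at 1:18 is 3206 × 18 = 57708 mm.
7 intermediate landings contribute 7 × 2000 = 14000 mm.
Developed length = 57708 + 14000 = 71708 mm.
= 71.71 m.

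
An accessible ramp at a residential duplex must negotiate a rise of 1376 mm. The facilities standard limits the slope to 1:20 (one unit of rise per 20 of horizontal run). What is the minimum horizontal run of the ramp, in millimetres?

Run = rise × 20 = 1376 × 20 = 27520 mm.

27520 mm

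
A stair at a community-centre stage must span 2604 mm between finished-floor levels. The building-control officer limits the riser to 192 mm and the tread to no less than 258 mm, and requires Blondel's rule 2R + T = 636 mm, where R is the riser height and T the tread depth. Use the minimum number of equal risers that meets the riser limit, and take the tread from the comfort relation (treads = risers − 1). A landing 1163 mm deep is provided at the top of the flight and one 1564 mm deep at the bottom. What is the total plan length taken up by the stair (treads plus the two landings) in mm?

6159 mm

2604 / 192 = 13.562 → round up to 14 risers.
R = 2604 ÷ 14 = 186 mm.
From 2R + T = 636: T = 636 − 372 = 264 mm.
Going = (14 − 1) × 264 = 3432 mm.
Add landings: 3432 + 1163 + 1564 = 6159 mm.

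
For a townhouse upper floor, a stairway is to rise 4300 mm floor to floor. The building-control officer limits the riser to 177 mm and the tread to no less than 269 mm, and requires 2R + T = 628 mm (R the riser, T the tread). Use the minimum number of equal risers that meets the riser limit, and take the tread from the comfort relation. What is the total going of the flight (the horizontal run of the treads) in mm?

4300 / 177 = 24.294 → round up to 25 risers.
Riser R = 4300 / 25 = 172 mm, within the 177 mm limit.
T = 628 − 2·172 = 284 mm, which satisfies the 269 mm minimum.
25 risers give 24 treads; going = 24 × 284 = 6816 mm.

6816 mm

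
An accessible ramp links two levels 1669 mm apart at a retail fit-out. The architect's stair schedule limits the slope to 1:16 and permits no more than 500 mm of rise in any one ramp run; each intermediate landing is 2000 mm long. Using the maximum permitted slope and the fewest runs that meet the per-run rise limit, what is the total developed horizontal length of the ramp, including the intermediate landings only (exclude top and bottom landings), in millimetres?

32704 mm

At most 500 each: 1669/500 = 3.34, giving 4 ramp runs. That means 3 intermediate landings.
Ramp run (horizontal) at 1:16: 1669 × 16 = 26704 mm.
Intermediate landings: 3 × 2000 = 6000 mm.
Total developed length = 26704 + 6000 = 32704 mm.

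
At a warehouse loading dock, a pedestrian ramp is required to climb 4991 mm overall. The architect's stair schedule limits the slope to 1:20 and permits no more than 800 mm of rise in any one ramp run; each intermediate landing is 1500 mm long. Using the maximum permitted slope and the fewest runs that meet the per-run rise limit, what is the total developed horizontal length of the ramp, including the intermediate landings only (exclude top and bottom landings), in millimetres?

⌈4991/800⌉ = 7 ramp runs. That means 6 intermediate landings.
Ramp run (horizontal) at 1:20: 4991 × 20 = 99820 mm.
Intermediate landings: 6 × 1500 = 9000 mm.
Total developed length = 99820 + 9000 = 108820 mm.

108820 mm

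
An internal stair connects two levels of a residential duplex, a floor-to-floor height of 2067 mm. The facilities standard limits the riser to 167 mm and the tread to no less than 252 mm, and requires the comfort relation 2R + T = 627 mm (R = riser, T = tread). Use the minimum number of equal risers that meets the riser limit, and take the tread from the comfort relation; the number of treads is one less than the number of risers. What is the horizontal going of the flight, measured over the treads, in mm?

At most 167 each: 2067/167 = 12.38, giving 13 risers.
Each riser is 2067/13 = 159 mm (≤ 167 mm).
From 2R + T = 627: T = 627 − 318 = 309 mm.
13 risers give 12 treads; going = 12 × 309 = 3708 mm.

3708 mm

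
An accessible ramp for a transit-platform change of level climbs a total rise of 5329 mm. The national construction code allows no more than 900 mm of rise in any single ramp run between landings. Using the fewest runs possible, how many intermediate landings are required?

5329 / 900 = 5.92, so 6 ramp runs are needed.
6 runs are separated by 5 intermediate landings.

5 intermediate landings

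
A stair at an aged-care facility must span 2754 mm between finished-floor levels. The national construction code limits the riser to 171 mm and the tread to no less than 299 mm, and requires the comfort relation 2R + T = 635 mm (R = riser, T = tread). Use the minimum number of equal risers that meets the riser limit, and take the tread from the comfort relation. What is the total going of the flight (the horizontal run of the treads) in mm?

4976 mm

At most 171 each: 2754/171 = 16.11, giving 17 risers.
Riser R = 2754 / 17 = 162 mm, within the 171 mm limit.
T = 635 − 2·162 = 311 mm, which satisfies the 299 mm minimum.
17 risers give 16 treads; going = 16 × 311 = 4976 mm.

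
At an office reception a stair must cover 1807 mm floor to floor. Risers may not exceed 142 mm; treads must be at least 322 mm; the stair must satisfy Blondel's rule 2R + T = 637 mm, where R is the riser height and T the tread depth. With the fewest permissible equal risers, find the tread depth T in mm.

359 mm

1807 / 142 = 12.73, so 13 risers are needed.
Riser R = 1807 / 13 = 139 mm, within the 142 mm limit.
T = 637 − 2·139 = 359 mm, which satisfies the 322 mm minimum.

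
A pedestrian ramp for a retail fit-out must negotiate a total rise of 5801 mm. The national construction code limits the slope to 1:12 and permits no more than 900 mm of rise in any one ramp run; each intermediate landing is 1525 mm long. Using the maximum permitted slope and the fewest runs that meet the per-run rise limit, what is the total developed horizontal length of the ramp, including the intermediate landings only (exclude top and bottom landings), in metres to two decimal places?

At most 900 each: 5801/900 = 6.45, giving 7 ramp runs. That means 6 intermediate landings.
Horizontal run for 5801 mm of rise at 1:12 is 5801 × 12 = 69612 mm.
Intermediate landings: 6 × 1525 = 9150 mm.
Developed length = 69612 + 9150 = 78762 mm.
= 78.76 m.

78.76 m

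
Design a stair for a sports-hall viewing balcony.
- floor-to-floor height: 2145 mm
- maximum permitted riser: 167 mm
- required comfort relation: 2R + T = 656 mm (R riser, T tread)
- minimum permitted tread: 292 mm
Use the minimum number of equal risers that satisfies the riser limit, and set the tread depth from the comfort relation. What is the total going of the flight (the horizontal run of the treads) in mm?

3912 mm

2145 / 167 = 12.84, so 13 risers are needed.
R = 2145 ÷ 13 = 165 mm.
T = 656 − 2·165 = 326 mm, which satisfies the 292 mm minimum.
13 risers give 12 treads; going = 12 × 326 = 3912 mm.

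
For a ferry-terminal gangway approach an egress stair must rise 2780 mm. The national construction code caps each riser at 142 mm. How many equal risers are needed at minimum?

20 risers

⌈2780/142⌉ = 20 risers.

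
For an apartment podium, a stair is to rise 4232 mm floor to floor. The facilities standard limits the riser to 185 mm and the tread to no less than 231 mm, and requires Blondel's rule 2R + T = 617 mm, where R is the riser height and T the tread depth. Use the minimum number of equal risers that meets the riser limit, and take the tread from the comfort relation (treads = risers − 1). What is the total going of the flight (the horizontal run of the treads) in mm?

5478 mm

4232 / 185 = 22.876 → round up to 23 risers.
Riser R = 4232 / 23 = 184 mm, within the 185 mm limit.
Tread T = 617 − 2 × 184 = 249 mm (≥ 231 mm).
Treads = 23 − 1 = 22; going = 22 × 249 = 5478 mm.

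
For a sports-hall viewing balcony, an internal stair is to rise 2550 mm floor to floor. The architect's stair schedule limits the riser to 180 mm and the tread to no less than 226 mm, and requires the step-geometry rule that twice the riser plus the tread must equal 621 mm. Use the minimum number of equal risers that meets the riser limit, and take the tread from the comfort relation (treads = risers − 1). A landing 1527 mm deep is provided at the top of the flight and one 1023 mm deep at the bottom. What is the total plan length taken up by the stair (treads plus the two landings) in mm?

6484 mm

⌈2550/180⌉ = 15 risers.
Each riser is 2550/15 = 170 mm (≤ 180 mm).
Tread T = 621 − 2 × 170 = 281 mm (≥ 226 mm).
Treads = 15 − 1 = 14; going = 14 × 281 = 3934 mm.
Enclosure = 3934 + 1527 + 1023 = 6484 mm.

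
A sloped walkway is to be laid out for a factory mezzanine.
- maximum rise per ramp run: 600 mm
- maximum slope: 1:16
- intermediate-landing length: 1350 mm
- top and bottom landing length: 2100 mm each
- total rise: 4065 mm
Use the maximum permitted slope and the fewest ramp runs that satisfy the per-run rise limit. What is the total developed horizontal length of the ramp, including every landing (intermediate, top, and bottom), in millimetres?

77340 mm

At most 600 each: 4065/600 = 6.78, giving 7 ramp runs. That means 6 intermediate landings.
Horizontal run for 4065 mm of rise at 1:16 is 4065 × 16 = 65040 mm.
Intermediate landings: 6 × 1350 = 8100 mm.
Top and bottom landings: 2 × 2100 = 4200 mm.
Total = 65040 + 8100 + 4200 = 77340 mm.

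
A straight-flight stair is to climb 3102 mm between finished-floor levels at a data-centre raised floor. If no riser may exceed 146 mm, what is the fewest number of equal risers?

At most 146 each: 3102/146 = 21.25, giving 22 risers.

22 risers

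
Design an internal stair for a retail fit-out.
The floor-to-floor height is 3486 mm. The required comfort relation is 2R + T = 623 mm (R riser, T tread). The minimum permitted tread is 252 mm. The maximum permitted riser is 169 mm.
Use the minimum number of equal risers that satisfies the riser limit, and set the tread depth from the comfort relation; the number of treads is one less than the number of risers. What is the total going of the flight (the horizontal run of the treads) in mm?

5820 mm

3486 / 169 = 20.63, so 21 risers are needed.
Each riser is 3486/21 = 166 mm (≤ 169 mm).
T = 623 − 2·166 = 291 mm, which satisfies the 252 mm minimum.
Going = (21 − 1) × 291 = 5820 mm.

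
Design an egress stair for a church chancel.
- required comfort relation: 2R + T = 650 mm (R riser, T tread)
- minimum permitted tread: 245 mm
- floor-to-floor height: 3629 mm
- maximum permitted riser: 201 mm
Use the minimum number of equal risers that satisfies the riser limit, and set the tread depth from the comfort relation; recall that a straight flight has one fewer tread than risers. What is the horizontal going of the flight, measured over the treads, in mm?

4824 mm

3629 / 201 = 18.05, so 19 risers are needed.
Riser R = 3629 / 19 = 191 mm, within the 201 mm limit.
Tread T = 650 − 2 × 191 = 268 mm (≥ 245 mm).
19 risers give 18 treads; going = 18 × 268 = 4824 mm.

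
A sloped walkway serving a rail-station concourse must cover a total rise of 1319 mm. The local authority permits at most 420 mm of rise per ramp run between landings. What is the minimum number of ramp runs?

1319 / 420 = 3.140 → round up to 4 ramp runs.

4 runs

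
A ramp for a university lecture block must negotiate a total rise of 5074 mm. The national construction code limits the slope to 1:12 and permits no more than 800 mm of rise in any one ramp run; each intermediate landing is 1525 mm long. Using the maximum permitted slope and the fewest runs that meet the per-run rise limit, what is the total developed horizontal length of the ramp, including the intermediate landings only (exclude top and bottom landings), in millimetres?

70038 mm

⌈5074/800⌉ = 7 ramp runs. That means 6 intermediate landings.
Horizontal run for 5074 mm of rise at 1:12 is 5074 × 12 = 60888 mm.
Intermediate landings: 6 × 1525 = 9150 mm.
Developed length = 60888 + 9150 = 70038 mm.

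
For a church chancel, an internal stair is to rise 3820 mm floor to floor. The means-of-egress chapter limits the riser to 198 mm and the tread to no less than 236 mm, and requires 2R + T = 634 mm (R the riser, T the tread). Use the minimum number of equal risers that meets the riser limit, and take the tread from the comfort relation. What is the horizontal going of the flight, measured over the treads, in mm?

4788 mm

3820 / 198 = 19.293 → round up to 20 risers.
Riser R = 3820 / 20 = 191 mm, within the 198 mm limit.
Tread T = 634 − 2 × 191 = 252 mm (≥ 236 mm).
Going = (20 − 1) × 252 = 4788 mm.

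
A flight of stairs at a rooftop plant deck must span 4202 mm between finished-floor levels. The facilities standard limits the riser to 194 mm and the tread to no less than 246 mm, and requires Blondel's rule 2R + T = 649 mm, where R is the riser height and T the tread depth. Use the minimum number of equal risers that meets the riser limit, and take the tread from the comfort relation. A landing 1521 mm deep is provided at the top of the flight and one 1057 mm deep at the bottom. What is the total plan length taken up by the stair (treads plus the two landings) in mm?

4202 / 194 = 21.660 → round up to 22 risers.
Riser R = 4202 / 22 = 191 mm, within the 194 mm limit.
Tread T = 649 − 2 × 191 = 267 mm (≥ 246 mm).
22 risers give 21 treads; going = 21 × 267 = 5607 mm.
Add landings: 5607 + 1521 + 1057 = 8185 mm.

8185 mm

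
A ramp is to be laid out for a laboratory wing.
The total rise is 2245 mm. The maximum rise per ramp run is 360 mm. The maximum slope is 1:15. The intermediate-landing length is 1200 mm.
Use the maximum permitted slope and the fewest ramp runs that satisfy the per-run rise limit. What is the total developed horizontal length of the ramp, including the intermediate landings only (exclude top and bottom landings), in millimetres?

2245 / 360 = 6.236 → round up to 7 ramp runs. That means 6 intermediate landings.
Ramp run (horizontal) at 1:15: 2245 × 15 = 33675 mm.
Intermediate landings: 6 × 1200 = 7200 mm.
Total developed length = 33675 + 7200 = 40875 mm.

40875 mm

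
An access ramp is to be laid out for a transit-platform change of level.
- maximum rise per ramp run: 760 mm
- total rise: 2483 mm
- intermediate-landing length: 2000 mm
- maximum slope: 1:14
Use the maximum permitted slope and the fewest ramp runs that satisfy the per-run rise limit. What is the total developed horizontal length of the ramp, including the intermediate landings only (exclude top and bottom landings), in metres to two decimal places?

⌈2483/760⌉ = 4 ramp runs. That means 3 intermediate landings.
Horizontal run for 2483 mm of rise at 1:14 is 2483 × 14 = 34762 mm.
Intermediate landings: 3 × 2000 = 6000 mm.
Total developed length = 34762 + 6000 = 40762 mm.
= 40.76 m.

40.76 m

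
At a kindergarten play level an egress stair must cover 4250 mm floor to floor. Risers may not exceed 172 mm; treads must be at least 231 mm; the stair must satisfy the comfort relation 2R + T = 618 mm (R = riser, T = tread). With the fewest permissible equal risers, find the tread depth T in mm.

278 mm

4250 / 172 = 24.709 → round up to 25 risers.
Each riser is 4250/25 = 170 mm (≤ 172 mm).
Tread T = 618 − 2 × 170 = 278 mm (≥ 231 mm).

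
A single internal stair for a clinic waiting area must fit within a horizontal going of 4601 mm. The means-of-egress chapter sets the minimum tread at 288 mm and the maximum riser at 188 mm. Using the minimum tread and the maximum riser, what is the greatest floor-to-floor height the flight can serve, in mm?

3008 mm

4601 / 288 = 15.98, so 15 treads fit.
Risers = treads + 1 = 16.
Maximum height = 16 × 188 = 3008 mm.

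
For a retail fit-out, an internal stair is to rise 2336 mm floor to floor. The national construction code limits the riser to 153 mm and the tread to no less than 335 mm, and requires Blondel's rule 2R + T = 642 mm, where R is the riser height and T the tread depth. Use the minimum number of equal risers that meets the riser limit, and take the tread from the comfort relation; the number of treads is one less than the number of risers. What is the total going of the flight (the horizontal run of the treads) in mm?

5250 mm

2336 / 153 = 15.268 → round up to 16 risers.
R = 2336 ÷ 16 = 146 mm.
From 2R + T = 642: T = 642 − 292 = 350 mm.
Treads = 16 − 1 = 15; going = 15 × 350 = 5250 mm.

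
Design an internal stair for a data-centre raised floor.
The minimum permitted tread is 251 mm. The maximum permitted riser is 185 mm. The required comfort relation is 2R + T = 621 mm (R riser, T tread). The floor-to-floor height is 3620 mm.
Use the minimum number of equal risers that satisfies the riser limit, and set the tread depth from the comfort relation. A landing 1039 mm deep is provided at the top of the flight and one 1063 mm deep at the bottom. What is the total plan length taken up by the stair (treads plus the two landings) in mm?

7023 mm

⌈3620/185⌉ = 20 risers.
Each riser is 3620/20 = 181 mm (≤ 185 mm).
T = 621 − 2·181 = 259 mm, which satisfies the 251 mm minimum.
Going = (20 − 1) × 259 = 4921 mm.
Add landings: 4921 + 1039 + 1063 = 7023 mm.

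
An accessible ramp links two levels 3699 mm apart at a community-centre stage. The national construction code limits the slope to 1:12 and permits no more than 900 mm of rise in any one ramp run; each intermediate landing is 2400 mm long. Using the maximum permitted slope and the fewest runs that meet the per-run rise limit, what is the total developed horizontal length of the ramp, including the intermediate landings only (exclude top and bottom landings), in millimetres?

3699 / 900 = 4.110 → round up to 5 ramp runs. That means 4 intermediate landings.
Horizontal run for 3699 mm of rise at 1:12 is 3699 × 12 = 44388 mm.
Intermediate landings: 4 × 2400 = 9600 mm.
Developed length = 44388 + 9600 = 53988 mm.

53988 mm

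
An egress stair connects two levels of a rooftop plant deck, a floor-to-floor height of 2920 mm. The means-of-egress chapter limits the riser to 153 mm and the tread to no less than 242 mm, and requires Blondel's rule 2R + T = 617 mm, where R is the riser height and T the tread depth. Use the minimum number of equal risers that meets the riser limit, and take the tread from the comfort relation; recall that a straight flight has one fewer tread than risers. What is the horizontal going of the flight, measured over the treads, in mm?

6175 mm

2920 / 153 = 19.085 → round up to 20 risers.
R = 2920 ÷ 20 = 146 mm.
From 2R + T = 617: T = 617 − 292 = 325 mm.
Treads = 20 − 1 = 19; going = 19 × 325 = 6175 mm.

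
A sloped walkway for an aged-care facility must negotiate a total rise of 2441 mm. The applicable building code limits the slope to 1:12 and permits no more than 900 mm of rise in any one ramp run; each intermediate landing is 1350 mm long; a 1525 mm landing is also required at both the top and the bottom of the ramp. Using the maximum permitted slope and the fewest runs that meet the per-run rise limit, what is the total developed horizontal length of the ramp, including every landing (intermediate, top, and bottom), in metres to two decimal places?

35.04 m

At most 900 each: 2441/900 = 2.71, giving 3 ramp runs. That means 2 intermediate landings.
Ramp run (horizontal) at 1:12: 2441 × 12 = 29292 mm.
Intermediate landings: 2 × 1350 = 2700 mm.
Top and bottom landings: 2 × 1525 = 3050 mm.
Total = 29292 + 2700 + 3050 = 35042 mm.
= 35.04 m.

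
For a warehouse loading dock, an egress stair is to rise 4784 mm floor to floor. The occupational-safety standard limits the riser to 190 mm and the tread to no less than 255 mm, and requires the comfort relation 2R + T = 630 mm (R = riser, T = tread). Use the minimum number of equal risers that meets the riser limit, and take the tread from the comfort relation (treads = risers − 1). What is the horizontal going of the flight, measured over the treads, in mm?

6550 mm

⌈4784/190⌉ = 26 risers.
Riser R = 4784 / 26 = 184 mm, within the 190 mm limit.
Tread T = 630 − 2 × 184 = 262 mm (≥ 255 mm).
Treads = 26 − 1 = 25; going = 25 × 262 = 6550 mm.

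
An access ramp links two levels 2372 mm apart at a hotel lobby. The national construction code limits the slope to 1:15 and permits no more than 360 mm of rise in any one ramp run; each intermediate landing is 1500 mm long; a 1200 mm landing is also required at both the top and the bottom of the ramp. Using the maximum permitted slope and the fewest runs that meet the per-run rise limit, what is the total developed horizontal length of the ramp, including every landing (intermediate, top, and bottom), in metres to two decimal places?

46.98 m

2372 / 360 = 6.59, so 7 ramp runs are needed. That means 6 intermediate landings.
Horizontal run for 2372 mm of rise at 1:15 is 2372 × 15 = 35580 mm.
6 intermediate landings contribute 6 × 1500 = 9000 mm.
Top and bottom landings: 2 × 1200 = 2400 mm.
Total = 35580 + 9000 + 2400 = 46980 mm.
= 46.98 m.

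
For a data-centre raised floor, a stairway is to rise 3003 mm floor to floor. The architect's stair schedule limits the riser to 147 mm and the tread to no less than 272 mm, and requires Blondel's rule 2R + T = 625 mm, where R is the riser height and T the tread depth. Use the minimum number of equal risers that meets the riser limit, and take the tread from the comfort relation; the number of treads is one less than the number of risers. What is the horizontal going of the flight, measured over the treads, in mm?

6780 mm

3003 / 147 = 20.43, so 21 risers are needed.
Each riser is 3003/21 = 143 mm (≤ 147 mm).
Tread T = 625 − 2 × 143 = 339 mm (≥ 272 mm).
Going = (21 − 1) × 339 = 6780 mm.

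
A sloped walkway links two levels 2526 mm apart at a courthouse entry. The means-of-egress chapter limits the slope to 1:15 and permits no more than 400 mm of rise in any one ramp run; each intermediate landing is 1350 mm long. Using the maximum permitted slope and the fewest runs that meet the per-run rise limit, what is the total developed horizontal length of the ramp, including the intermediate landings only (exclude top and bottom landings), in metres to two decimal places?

2526 / 400 = 6.315 → round up to 7 ramp runs. That means 6 intermediate landings.
Horizontal run for 2526 mm of rise at 1:15 is 2526 × 15 = 37890 mm.
6 intermediate landings contribute 6 × 1350 = 8100 mm.
Total developed length = 37890 + 8100 = 45990 mm.
= 45.99 m.

45.99 m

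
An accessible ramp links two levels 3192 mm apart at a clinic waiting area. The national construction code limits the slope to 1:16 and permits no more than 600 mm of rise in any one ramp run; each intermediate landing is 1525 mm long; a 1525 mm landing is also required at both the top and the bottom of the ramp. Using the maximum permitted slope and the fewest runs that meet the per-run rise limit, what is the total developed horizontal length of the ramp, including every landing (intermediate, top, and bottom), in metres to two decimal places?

61.75 m

At most 600 each: 3192/600 = 5.32, giving 6 ramp runs. That means 5 intermediate landings.
Horizontal run for 3192 mm of rise at 1:16 is 3192 × 16 = 51072 mm.
Intermediate landings: 5 × 1525 = 7625 mm.
Top and bottom landings: 2 × 1525 = 3050 mm.
Total = 51072 + 7625 + 3050 = 61747 mm.
= 61.75 m.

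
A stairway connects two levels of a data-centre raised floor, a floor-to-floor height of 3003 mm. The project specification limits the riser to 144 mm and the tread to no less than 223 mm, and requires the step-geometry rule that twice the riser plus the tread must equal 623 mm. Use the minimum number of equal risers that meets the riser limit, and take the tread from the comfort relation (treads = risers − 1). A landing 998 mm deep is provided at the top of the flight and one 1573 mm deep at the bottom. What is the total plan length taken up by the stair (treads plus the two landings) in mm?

⌈3003/144⌉ = 21 risers.
Riser R = 3003 / 21 = 143 mm, within the 144 mm limit.
From 2R + T = 623: T = 623 − 286 = 337 mm.
Treads = 21 − 1 = 20; going = 20 × 337 = 6740 mm.
Enclosure = 6740 + 998 + 1573 = 9311 mm.

9311 mm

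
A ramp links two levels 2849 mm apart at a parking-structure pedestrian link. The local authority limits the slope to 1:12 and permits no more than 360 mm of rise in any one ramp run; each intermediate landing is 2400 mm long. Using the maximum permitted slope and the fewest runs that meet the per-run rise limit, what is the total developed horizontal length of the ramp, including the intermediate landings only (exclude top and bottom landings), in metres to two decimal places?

2849 / 360 = 7.91, so 8 ramp runs are needed. That means 7 intermediate landings.
Ramp run (horizontal) at 1:12: 2849 × 12 = 34188 mm.
7 intermediate landings contribute 7 × 2400 = 16800 mm.
Total developed length = 34188 + 16800 = 50988 mm.
= 50.99 m.

50.99 m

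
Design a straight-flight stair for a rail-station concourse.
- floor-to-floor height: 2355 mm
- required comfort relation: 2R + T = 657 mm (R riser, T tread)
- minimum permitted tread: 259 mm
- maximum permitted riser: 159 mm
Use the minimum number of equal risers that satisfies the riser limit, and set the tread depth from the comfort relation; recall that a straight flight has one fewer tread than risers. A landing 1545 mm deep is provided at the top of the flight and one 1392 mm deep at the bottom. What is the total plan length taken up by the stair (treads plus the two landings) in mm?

2355 / 159 = 14.81, so 15 risers are needed.
Each riser is 2355/15 = 157 mm (≤ 159 mm).
T = 657 − 2·157 = 343 mm, which satisfies the 259 mm minimum.
Treads = 15 − 1 = 14; going = 14 × 343 = 4802 mm.
Add landings: 4802 + 1545 + 1392 = 7739 mm.

7739 mm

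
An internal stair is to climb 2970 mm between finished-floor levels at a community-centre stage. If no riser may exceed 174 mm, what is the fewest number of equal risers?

2970 / 174 = 17.07, so 18 risers are needed.

18 risers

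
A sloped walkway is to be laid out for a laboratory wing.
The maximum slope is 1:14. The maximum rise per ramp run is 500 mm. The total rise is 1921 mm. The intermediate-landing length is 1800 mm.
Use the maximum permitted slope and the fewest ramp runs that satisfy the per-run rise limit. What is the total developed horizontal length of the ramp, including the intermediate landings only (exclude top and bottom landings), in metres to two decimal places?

1921 / 500 = 3.84, so 4 ramp runs are needed. That means 3 intermediate landings.
Ramp run (horizontal) at 1:14: 1921 × 14 = 26894 mm.
Intermediate landings: 3 × 1800 = 5400 mm.
Developed length = 26894 + 5400 = 32294 mm.
= 32.29 m.

32.29 m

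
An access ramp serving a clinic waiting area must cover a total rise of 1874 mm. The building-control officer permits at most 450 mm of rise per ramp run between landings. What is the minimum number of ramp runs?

5 runs

⌈1874/450⌉ = 5 ramp runs.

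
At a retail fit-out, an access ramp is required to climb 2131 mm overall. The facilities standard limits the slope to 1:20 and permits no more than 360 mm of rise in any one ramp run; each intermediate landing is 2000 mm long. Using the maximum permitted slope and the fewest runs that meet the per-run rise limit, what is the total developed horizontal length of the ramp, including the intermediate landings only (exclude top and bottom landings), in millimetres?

52620 mm

2131 / 360 = 5.919 → round up to 6 ramp runs. That means 5 intermediate landings.
Horizontal run for 2131 mm of rise at 1:20 is 2131 × 20 = 42620 mm.
5 intermediate landings contribute 5 × 2000 = 10000 mm.
Developed length = 42620 + 10000 = 52620 mm.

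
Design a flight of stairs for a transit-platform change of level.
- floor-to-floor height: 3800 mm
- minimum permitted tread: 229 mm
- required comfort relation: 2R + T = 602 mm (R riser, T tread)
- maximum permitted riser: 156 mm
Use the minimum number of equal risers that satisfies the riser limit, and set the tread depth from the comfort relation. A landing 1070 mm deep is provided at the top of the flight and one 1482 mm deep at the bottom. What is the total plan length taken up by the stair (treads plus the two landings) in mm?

9704 mm

3800 / 156 = 24.36, so 25 risers are needed.
Each riser is 3800/25 = 152 mm (≤ 156 mm).
Tread T = 602 − 2 × 152 = 298 mm (≥ 229 mm).
Treads = 25 − 1 = 24; going = 24 × 298 = 7152 mm.
Enclosure = 7152 + 1070 + 1482 = 9704 mm.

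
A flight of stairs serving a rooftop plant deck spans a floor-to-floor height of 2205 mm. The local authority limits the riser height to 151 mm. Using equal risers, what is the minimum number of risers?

2205 / 151 = 14.603 → round up to 15 risers.

15 risers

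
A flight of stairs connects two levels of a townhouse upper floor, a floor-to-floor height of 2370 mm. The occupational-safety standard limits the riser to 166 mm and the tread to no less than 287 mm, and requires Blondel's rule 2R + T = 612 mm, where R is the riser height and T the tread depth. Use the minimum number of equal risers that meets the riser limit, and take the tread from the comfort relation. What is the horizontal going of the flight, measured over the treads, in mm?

2370 / 166 = 14.277 → round up to 15 risers.
Riser R = 2370 / 15 = 158 mm, within the 166 mm limit.
T = 612 − 2·158 = 296 mm, which satisfies the 287 mm minimum.
Treads = 15 − 1 = 14; going = 14 × 296 = 4144 mm.

4144 mm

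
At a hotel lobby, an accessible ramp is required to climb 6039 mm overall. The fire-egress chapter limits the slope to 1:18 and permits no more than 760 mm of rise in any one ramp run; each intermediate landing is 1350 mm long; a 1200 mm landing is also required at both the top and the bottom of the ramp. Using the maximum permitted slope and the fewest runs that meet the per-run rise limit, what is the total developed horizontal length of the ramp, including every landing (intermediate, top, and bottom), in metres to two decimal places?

⌈6039/760⌉ = 8 ramp runs. That means 7 intermediate landings.
Horizontal run for 6039 mm of rise at 1:18 is 6039 × 18 = 108702 mm.
Intermediate landings: 7 × 1350 = 9450 mm.
Top and bottom landings: 2 × 1200 = 2400 mm.
Total = 108702 + 9450 + 2400 = 120552 mm.
= 120.55 m.

120.55 m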